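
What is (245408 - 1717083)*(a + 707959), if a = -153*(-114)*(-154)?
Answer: 2911133562575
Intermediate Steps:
a = -2686068 (a = 17442*(-154) = -2686068)
(245408 - 1717083)*(a + 707959) = (245408 - 1717083)*(-2686068 + 707959) = -1471675*(-1978109) = 2911133562575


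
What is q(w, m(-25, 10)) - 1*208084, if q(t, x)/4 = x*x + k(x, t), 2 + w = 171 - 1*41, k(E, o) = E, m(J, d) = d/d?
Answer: -208076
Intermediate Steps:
m(J, d) = 1
w = 128 (w = -2 + (171 - 1*41) = -2 + (171 - 41) = -2 + 130 = 128)
q(t, x) = 4*x + 4*x² (q(t, x) = 4*(x*x + x) = 4*(x² + x) = 4*(x + x²) = 4*x + 4*x²)
q(w, m(-25, 10)) - 1*208084 = 4*1*(1 + 1) - 1*208084 = 4*1*2 - 208084 = 8 - 208084 = -208076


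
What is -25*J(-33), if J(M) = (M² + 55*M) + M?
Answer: 18975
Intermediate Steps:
J(M) = M² + 56*M
-25*J(-33) = -(-825)*(56 - 33) = -(-825)*23 = -25*(-759) = 18975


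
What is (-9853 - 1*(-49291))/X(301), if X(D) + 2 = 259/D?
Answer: -242262/7 ≈ -34609.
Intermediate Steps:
X(D) = -2 + 259/D
(-9853 - 1*(-49291))/X(301) = (-9853 - 1*(-49291))/(-2 + 259/301) = (-9853 + 49291)/(-2 + 259*(1/301)) = 39438/(-2 + 37/43) = 39438/(-49/43) = 39438*(-43/49) = -242262/7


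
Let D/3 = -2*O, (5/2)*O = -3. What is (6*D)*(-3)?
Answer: -648/5 ≈ -129.60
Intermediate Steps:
O = -6/5 (O = (⅖)*(-3) = -6/5 ≈ -1.2000)
D = 36/5 (D = 3*(-2*(-6/5)) = 3*(12/5) = 36/5 ≈ 7.2000)
(6*D)*(-3) = (6*(36/5))*(-3) = (216/5)*(-3) = -648/5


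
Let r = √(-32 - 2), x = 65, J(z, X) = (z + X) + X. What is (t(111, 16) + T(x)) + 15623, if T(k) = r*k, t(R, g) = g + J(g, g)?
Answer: 15687 + 65*I*√34 ≈ 15687.0 + 379.01*I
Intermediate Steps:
J(z, X) = z + 2*X (J(z, X) = (X + z) + X = z + 2*X)
r = I*√34 (r = √(-34) = I*√34 ≈ 5.8309*I)
t(R, g) = 4*g (t(R, g) = g + (g + 2*g) = g + 3*g = 4*g)
T(k) = I*k*√34 (T(k) = (I*√34)*k = I*k*√34)
(t(111, 16) + T(x)) + 15623 = (4*16 + I*65*√34) + 15623 = (64 + 65*I*√34) + 15623 = 15687 + 65*I*√34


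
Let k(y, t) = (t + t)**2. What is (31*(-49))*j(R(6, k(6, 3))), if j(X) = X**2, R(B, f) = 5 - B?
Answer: -1519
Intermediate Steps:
k(y, t) = 4*t**2 (k(y, t) = (2*t)**2 = 4*t**2)
(31*(-49))*j(R(6, k(6, 3))) = (31*(-49))*(5 - 1*6)**2 = -1519*(5 - 6)**2 = -1519*(-1)**2 = -1519*1 = -1519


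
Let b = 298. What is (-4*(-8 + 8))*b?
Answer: 0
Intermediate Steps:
(-4*(-8 + 8))*b = -4*(-8 + 8)*298 = -4*0*298 = 0*298 = 0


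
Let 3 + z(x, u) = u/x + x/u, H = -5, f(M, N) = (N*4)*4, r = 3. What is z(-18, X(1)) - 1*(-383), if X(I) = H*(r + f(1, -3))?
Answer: 18371/50 ≈ 367.42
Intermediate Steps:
f(M, N) = 16*N (f(M, N) = (4*N)*4 = 16*N)
X(I) = 225 (X(I) = -5*(3 + 16*(-3)) = -5*(3 - 48) = -5*(-45) = 225)
z(x, u) = -3 + u/x + x/u (z(x, u) = -3 + (u/x + x/u) = -3 + u/x + x/u)
z(-18, X(1)) - 1*(-383) = (-3 + 225/(-18) - 18/225) - 1*(-383) = (-3 + 225*(-1/18) - 18*1/225) + 383 = (-3 - 25/2 - 2/25) + 383 = -779/50 + 383 = 18371/50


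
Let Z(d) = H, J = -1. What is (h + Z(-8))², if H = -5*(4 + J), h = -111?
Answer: 15876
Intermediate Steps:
H = -15 (H = -5*(4 - 1) = -5*3 = -15)
Z(d) = -15
(h + Z(-8))² = (-111 - 15)² = (-126)² = 15876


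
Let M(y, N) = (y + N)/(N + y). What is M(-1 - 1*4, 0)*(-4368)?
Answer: -4368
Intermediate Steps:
M(y, N) = 1 (M(y, N) = (N + y)/(N + y) = 1)
M(-1 - 1*4, 0)*(-4368) = 1*(-4368) = -4368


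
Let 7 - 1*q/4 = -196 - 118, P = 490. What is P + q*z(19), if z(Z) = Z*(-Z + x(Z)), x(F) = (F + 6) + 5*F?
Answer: 2464486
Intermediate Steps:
x(F) = 6 + 6*F (x(F) = (6 + F) + 5*F = 6 + 6*F)
q = 1284 (q = 28 - 4*(-196 - 118) = 28 - 4*(-314) = 28 + 1256 = 1284)
z(Z) = Z*(6 + 5*Z) (z(Z) = Z*(-Z + (6 + 6*Z)) = Z*(6 + 5*Z))
P + q*z(19) = 490 + 1284*(19*(6 + 5*19)) = 490 + 1284*(19*(6 + 95)) = 490 + 1284*(19*101) = 490 + 1284*1919 = 490 + 2463996 = 2464486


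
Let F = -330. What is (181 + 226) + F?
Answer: 77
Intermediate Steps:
(181 + 226) + F = (181 + 226) - 330 = 407 - 330 = 77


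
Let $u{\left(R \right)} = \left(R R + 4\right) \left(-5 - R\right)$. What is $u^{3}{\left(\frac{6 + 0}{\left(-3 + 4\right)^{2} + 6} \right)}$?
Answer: $- \frac{860628105728}{40353607} \approx -21327.0$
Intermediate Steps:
$u{\left(R \right)} = \left(-5 - R\right) \left(4 + R^{2}\right)$ ($u{\left(R \right)} = \left(R^{2} + 4\right) \left(-5 - R\right) = \left(4 + R^{2}\right) \left(-5 - R\right) = \left(-5 - R\right) \left(4 + R^{2}\right)$)
$u^{3}{\left(\frac{6 + 0}{\left(-3 + 4\right)^{2} + 6} \right)} = \left(-20 - \left(\frac{6 + 0}{\left(-3 + 4\right)^{2} + 6}\right)^{3} - 5 \left(\frac{6 + 0}{\left(-3 + 4\right)^{2} + 6}\right)^{2} - 4 \frac{6 + 0}{\left(-3 + 4\right)^{2} + 6}\right)^{3} = \left(-20 - \left(\frac{6}{1^{2} + 6}\right)^{3} - 5 \left(\frac{6}{1^{2} + 6}\right)^{2} - 4 \frac{6}{1^{2} + 6}\right)^{3} = \left(-20 - \left(\frac{6}{1 + 6}\right)^{3} - 5 \left(\frac{6}{1 + 6}\right)^{2} - 4 \frac{6}{1 + 6}\right)^{3} = \left(-20 - \left(\frac{6}{7}\right)^{3} - 5 \left(\frac{6}{7}\right)^{2} - 4 \cdot \frac{6}{7}\right)^{3} = \left(-20 - \left(6 \cdot \frac{1}{7}\right)^{3} - 5 \left(6 \cdot \frac{1}{7}\right)^{2} - 4 \cdot 6 \cdot \frac{1}{7}\right)^{3} = \left(-20 - \left(\frac{6}{7}\right)^{3} - 5 \left(\frac{6}{7}\right)^{2} - \frac{24}{7}\right)^{3} = \left(-20 - \frac{216}{343} - \frac{180}{49} - \frac{24}{7}\right)^{3} = \left(- \frac{9512}{343}\right)^{3} = - \frac{860628105728}{40353607}$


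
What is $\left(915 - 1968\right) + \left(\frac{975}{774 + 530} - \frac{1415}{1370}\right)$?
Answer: $- \frac{188167285}{178648} \approx -1053.3$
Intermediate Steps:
$\left(915 - 1968\right) + \left(\frac{975}{774 + 530} - \frac{1415}{1370}\right) = -1053 + \left(\frac{975}{1304} - \frac{283}{274}\right) = -1053 - \frac{50941}{178648} = - \frac{188167285}{178648}$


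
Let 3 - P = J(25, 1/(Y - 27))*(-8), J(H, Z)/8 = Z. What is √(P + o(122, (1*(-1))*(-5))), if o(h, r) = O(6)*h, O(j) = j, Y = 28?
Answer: √799 ≈ 28.267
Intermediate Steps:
J(H, Z) = 8*Z
P = 67 (P = 3 - 8/(28 - 27)*(-8) = 3 - 8/1*(-8) = 3 - 8*1*(-8) = 3 - 8*(-8) = 3 - 1*(-64) = 3 + 64 = 67)
o(h, r) = 6*h
√(P + o(122, (1*(-1))*(-5))) = √(67 + 6*122) = √(67 + 732) = √799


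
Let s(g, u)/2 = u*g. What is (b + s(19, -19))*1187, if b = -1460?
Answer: -2590034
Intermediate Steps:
s(g, u) = 2*g*u (s(g, u) = 2*(u*g) = 2*(g*u) = 2*g*u)
(b + s(19, -19))*1187 = (-1460 + 2*19*(-19))*1187 = (-1460 - 722)*1187 = -2182*1187 = -2590034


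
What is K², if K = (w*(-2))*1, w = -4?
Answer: 64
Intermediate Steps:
K = 8 (K = -4*(-2)*1 = 8*1 = 8)
K² = 8² = 64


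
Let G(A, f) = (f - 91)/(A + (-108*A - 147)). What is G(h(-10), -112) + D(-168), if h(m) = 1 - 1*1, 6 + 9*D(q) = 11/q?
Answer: 1069/1512 ≈ 0.70701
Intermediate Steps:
D(q) = -⅔ + 11/(9*q) (D(q) = -⅔ + (11/q)/9 = -⅔ + 11/(9*q))
h(m) = 0 (h(m) = 1 - 1 = 0)
G(A, f) = (-91 + f)/(-147 - 107*A) (G(A, f) = (-91 + f)/(A + (-147 - 108*A)) = (-91 + f)/(-147 - 107*A))
G(h(-10), -112) + D(-168) = (91 - 1*(-112))/(147 + 107*0) + (⅑)*(11 - 6*(-168))/(-168) = (91 + 112)/(147 + 0) + (⅑)*(-1/168)*(11 + 1008) = 203/147 + (⅑)*(-1/168)*1019 = (1/147)*203 - 1019/1512 = 29/21 - 1019/1512 = 1069/1512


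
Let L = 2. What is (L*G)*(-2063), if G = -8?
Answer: 33008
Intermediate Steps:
(L*G)*(-2063) = (2*(-8))*(-2063) = -16*(-2063) = 33008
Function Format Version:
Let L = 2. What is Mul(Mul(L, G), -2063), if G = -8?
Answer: 33008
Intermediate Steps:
Mul(Mul(L, G), -2063) = Mul(Mul(2, -8), -2063) = Mul(-16, -2063) = 33008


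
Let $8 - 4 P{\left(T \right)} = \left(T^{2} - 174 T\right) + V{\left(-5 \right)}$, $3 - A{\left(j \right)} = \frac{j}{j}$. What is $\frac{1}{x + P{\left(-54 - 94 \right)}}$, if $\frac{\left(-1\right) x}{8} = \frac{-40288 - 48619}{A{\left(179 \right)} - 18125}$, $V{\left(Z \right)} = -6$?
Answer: $- \frac{5178}{61875785} \approx -8.3684 \cdot 10^{-5}$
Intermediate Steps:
$A{\left(j \right)} = 2$ ($A{\left(j \right)} = 3 - \frac{j}{j} = 3 - 1 = 2$)
$P{\left(T \right)} = \frac{7}{2} - \frac{T^{2}}{4} + \frac{87 T}{2}$ ($P{\left(T \right)} = 2 - \frac{\left(T^{2} - 174 T\right) - 6}{4} = 2 - \frac{-6 + T^{2} - 174 T}{4} = 2 + \left(\frac{3}{2} - \frac{T^{2}}{4} + \frac{87 T}{2}\right) = \frac{7}{2} - \frac{T^{2}}{4} + \frac{87 T}{2}$)
$x = - \frac{101608}{2589}$ ($x = - 8 \frac{-40288 - 48619}{2 - 18125} = - 8 \left(- \frac{88907}{-18123}\right) = - 8 \left(\left(-88907\right) \left(- \frac{1}{18123}\right)\right) = \left(-8\right) \frac{12701}{2589} = - \frac{101608}{2589} \approx -39.246$)
$\frac{1}{x + P{\left(-54 - 94 \right)}} = \frac{1}{- \frac{101608}{2589} + \left(\frac{7}{2} - \frac{\left(-54 - 94\right)^{2}}{4} + \frac{87 \left(-54 - 94\right)}{2}\right)} = \frac{1}{- \frac{101608}{2589} + \left(\frac{7}{2} - \frac{\left(-148\right)^{2}}{4} + \frac{87}{2} \left(-148\right)\right)} = \frac{1}{- \frac{101608}{2589} - \frac{23821}{2}} = \frac{1}{- \frac{61875785}{5178}} = - \frac{5178}{61875785}$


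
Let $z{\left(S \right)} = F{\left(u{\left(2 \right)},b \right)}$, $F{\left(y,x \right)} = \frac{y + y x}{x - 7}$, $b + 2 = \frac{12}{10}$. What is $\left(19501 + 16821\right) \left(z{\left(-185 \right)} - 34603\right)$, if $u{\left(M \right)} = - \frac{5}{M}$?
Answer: $- \frac{3770543513}{3} \approx -1.2568 \cdot 10^{9}$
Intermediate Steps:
$b = - \frac{4}{5}$ ($b = -2 + \frac{12}{10} = -2 + 12 \cdot \frac{1}{10} = -2 + \frac{6}{5} = - \frac{4}{5} \approx -0.8$)
$F{\left(y,x \right)} = \frac{y + x y}{-7 + x}$
$z{\left(S \right)} = \frac{5}{78}$ ($z{\left(S \right)} = \frac{- \frac{5}{2} \left(1 - \frac{4}{5}\right)}{-7 - \frac{4}{5}} = \left(-5\right) \frac{1}{2} \frac{1}{- \frac{39}{5}} \cdot \frac{1}{5} = \left(- \frac{5}{2}\right) \left(- \frac{5}{39}\right) \frac{1}{5} = \frac{5}{78}$)
$\left(19501 + 16821\right) \left(z{\left(-185 \right)} - 34603\right) = \left(19501 + 16821\right) \left(\frac{5}{78} - 34603\right) = 36322 \left(- \frac{2699029}{78}\right) = - \frac{3770543513}{3}$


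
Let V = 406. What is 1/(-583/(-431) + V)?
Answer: 431/175569 ≈ 0.0024549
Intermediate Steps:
1/(-583/(-431) + V) = 1/(-583/(-431) + 406) = 1/(-583*(-1/431) + 406) = 1/(583/431 + 406) = 1/(175569/431) = 431/175569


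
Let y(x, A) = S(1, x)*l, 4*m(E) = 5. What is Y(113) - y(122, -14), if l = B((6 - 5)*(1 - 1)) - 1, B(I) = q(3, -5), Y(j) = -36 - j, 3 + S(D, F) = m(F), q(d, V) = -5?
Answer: -319/2 ≈ -159.50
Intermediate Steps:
m(E) = 5/4 (m(E) = (¼)*5 = 5/4)
S(D, F) = -7/4 (S(D, F) = -3 + 5/4 = -7/4)
B(I) = -5
l = -6 (l = -5 - 1 = -6)
y(x, A) = 21/2 (y(x, A) = -7/4*(-6) = 21/2)
Y(113) - y(122, -14) = (-36 - 1*113) - 1*21/2 = (-36 - 113) - 21/2 = -149 - 21/2 = -319/2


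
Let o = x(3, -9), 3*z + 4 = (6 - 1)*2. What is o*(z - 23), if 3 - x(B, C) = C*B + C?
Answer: -819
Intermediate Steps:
x(B, C) = 3 - C - B*C (x(B, C) = 3 - (C*B + C) = 3 - (B*C + C) = 3 - (C + B*C) = 3 + (-C - B*C) = 3 - C - B*C)
z = 2 (z = -4/3 + ((6 - 1)*2)/3 = -4/3 + (5*2)/3 = -4/3 + (1/3)*10 = -4/3 + 10/3 = 2)
o = 39 (o = 3 - 1*(-9) - 1*3*(-9) = 3 + 9 + 27 = 39)
o*(z - 23) = 39*(2 - 23) = 39*(-21) = -819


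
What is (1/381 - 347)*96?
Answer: -4230592/127 ≈ -33312.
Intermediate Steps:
(1/381 - 347)*96 = -132206/381*96 = -4230592/127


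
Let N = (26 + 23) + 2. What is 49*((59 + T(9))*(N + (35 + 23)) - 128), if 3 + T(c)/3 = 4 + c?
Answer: 469077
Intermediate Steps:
T(c) = 3 + 3*c (T(c) = -9 + 3*(4 + c) = -9 + (12 + 3*c) = 3 + 3*c)
N = 51 (N = 49 + 2 = 51)
49*((59 + T(9))*(N + (35 + 23)) - 128) = 49*((59 + (3 + 3*9))*(51 + (35 + 23)) - 128) = 49*((59 + (3 + 27))*(51 + 58) - 128) = 49*((59 + 30)*109 - 128) = 49*(89*109 - 128) = 49*(9701 - 128) = 49*9573 = 469077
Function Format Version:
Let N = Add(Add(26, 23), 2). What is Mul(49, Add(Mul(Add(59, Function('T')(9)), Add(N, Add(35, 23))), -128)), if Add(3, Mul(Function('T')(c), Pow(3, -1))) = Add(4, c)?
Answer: 469077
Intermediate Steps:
Function('T')(c) = Add(3, Mul(3, c)) (Function('T')(c) = Add(-9, Mul(3, Add(4, c))) = Add(-9, Add(12, Mul(3, c))) = Add(3, Mul(3, c)))
N = 51 (N = Add(49, 2) = 51)
Mul(49, Add(Mul(Add(59, Function('T')(9)), Add(N, Add(35, 23))), -128)) = Mul(49, Add(Mul(Add(59, Add(3, Mul(3, 9))), Add(51, Add(35, 23))), -128)) = Mul(49, Add(Mul(Add(59, Add(3, 27)), Add(51, 58)), -128)) = Mul(49, Add(Mul(Add(59, 30), 109), -128)) = Mul(49, Add(Mul(89, 109), -128)) = Mul(49, Add(9701, -128)) = Mul(49, 9573) = 469077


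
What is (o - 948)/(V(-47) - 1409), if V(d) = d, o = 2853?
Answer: -1905/1456 ≈ -1.3084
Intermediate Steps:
(o - 948)/(V(-47) - 1409) = (2853 - 948)/(-47 - 1409) = 1905/(-1456) = 1905*(-1/1456) = -1905/1456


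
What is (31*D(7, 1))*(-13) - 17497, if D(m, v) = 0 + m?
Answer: -20318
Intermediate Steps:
D(m, v) = m
(31*D(7, 1))*(-13) - 17497 = (31*7)*(-13) - 17497 = 217*(-13) - 17497 = -2821 - 17497 = -20318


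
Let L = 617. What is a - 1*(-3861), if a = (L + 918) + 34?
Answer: 5430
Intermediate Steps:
a = 1569 (a = (617 + 918) + 34 = 1535 + 34 = 1569)
a - 1*(-3861) = 1569 - 1*(-3861) = 1569 + 3861 = 5430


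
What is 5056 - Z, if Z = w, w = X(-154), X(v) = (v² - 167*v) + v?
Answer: -44224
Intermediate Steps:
X(v) = v² - 166*v
w = 49280 (w = -154*(-166 - 154) = -154*(-320) = 49280)
Z = 49280
5056 - Z = 5056 - 1*49280 = 5056 - 49280 = -44224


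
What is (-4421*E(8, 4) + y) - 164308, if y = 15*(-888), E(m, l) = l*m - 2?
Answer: -310258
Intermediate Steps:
E(m, l) = -2 + l*m
y = -13320
(-4421*E(8, 4) + y) - 164308 = (-4421*(-2 + 4*8) - 13320) - 164308 = (-4421*(-2 + 32) - 13320) - 164308 = (-4421*30 - 13320) - 164308 = (-132630 - 13320) - 164308 = -145950 - 164308 = -310258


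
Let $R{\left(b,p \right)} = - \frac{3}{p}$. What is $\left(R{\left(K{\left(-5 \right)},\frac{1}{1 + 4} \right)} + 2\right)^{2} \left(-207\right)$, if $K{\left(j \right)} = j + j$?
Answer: $-34983$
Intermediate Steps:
$K{\left(j \right)} = 2 j$
$\left(R{\left(K{\left(-5 \right)},\frac{1}{1 + 4} \right)} + 2\right)^{2} \left(-207\right) = \left(- \frac{3}{\frac{1}{1 + 4}} + 2\right)^{2} \left(-207\right) = \left(- \frac{3}{\frac{1}{5}} + 2\right)^{2} \left(-207\right) = \left(- 3 \frac{1}{\frac{1}{5}} + 2\right)^{2} \left(-207\right) = \left(\left(-3\right) 5 + 2\right)^{2} \left(-207\right) = \left(-15 + 2\right)^{2} \left(-207\right) = \left(-13\right)^{2} \left(-207\right) = 169 \left(-207\right) = -34983$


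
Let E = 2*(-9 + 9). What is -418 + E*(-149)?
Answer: -418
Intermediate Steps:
E = 0 (E = 2*0 = 0)
-418 + E*(-149) = -418 + 0*(-149) = -418 + 0 = -418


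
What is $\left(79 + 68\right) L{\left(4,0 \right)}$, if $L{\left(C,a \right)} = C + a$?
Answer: $588$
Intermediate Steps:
$\left(79 + 68\right) L{\left(4,0 \right)} = \left(79 + 68\right) \left(4 + 0\right) = 147 \cdot 4 = 588$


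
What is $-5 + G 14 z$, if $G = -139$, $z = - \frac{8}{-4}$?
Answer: $-3897$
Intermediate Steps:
$z = 2$ ($z = \left(-8\right) \left(- \frac{1}{4}\right) = 2$)
$-5 + G 14 z = -5 - 139 \cdot 14 \cdot 2 = -5 - 3892 = -3897$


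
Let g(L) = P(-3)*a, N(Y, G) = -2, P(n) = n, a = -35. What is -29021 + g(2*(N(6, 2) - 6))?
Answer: -28916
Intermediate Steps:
g(L) = 105 (g(L) = -3*(-35) = 105)
-29021 + g(2*(N(6, 2) - 6)) = -29021 + 105 = -28916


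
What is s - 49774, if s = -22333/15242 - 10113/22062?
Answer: -1394841688174/28022417 ≈ -49776.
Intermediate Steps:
s = -53904416/28022417 (s = -22333*1/15242 - 10113*1/22062 = -22333/15242 - 3371/7354 = -53904416/28022417 ≈ -1.9236)
s - 49774 = -53904416/28022417 - 49774 = -1394841688174/28022417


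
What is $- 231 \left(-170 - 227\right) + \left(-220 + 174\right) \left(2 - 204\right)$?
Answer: $100999$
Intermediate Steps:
$- 231 \left(-170 - 227\right) + \left(-220 + 174\right) \left(2 - 204\right) = - 231 \left(-170 - 227\right) - -9292 = \left(-231\right) \left(-397\right) + 9292 = 91707 + 9292 = 100999$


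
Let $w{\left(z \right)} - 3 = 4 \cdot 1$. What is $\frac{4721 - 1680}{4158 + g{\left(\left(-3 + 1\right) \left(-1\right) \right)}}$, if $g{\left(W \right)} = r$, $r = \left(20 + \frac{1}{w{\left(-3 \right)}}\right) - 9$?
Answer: $\frac{21287}{29184} \approx 0.72941$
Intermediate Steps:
$w{\left(z \right)} = 7$ ($w{\left(z \right)} = 3 + 4 \cdot 1 = 3 + 4 = 7$)
$r = \frac{78}{7}$ ($r = \left(20 + \frac{1}{7}\right) - 9 = \frac{141}{7} - 9 = \frac{78}{7} \approx 11.143$)
$g{\left(W \right)} = \frac{78}{7}$
$\frac{4721 - 1680}{4158 + g{\left(\left(-3 + 1\right) \left(-1\right) \right)}} = \frac{4721 - 1680}{4158 + \frac{78}{7}} = \frac{3041}{\frac{29184}{7}} = 3041 \cdot \frac{7}{29184} = \frac{21287}{29184}$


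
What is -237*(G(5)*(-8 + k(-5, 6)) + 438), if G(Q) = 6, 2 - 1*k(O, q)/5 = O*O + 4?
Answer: 99540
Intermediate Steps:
k(O, q) = -10 - 5*O² (k(O, q) = 10 - 5*(O*O + 4) = 10 - 5*(O² + 4) = 10 - 5*(4 + O²) = 10 + (-20 - 5*O²) = -10 - 5*O²)
-237*(G(5)*(-8 + k(-5, 6)) + 438) = -237*(6*(-8 + (-10 - 5*(-5)²)) + 438) = -237*(6*(-8 + (-10 - 5*25)) + 438) = -237*(6*(-8 + (-10 - 125)) + 438) = -237*(6*(-8 - 135) + 438) = -237*(6*(-143) + 438) = -237*(-858 + 438) = -237*(-420) = 99540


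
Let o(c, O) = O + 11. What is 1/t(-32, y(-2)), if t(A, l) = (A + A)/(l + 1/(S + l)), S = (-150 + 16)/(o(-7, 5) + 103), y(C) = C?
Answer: 863/23808 ≈ 0.036248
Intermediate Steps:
o(c, O) = 11 + O
S = -134/119 (S = (-150 + 16)/((11 + 5) + 103) = -134/(16 + 103) = -134/119 ≈ -1.1261)
t(A, l) = 2*A/(l + 1/(-134/119 + l)) (t(A, l) = (A + A)/(l + 1/(-134/119 + l)) = (2*A)/(l + 1/(-134/119 + l)) = 2*A/(l + 1/(-134/119 + l)))
1/t(-32, y(-2)) = 1/(2*(-32)*(-134 + 119*(-2))/(119 - 134*(-2) + 119*(-2)**2)) = 1/(2*(-32)*(-134 - 238)/(119 + 268 + 119*4)) = 1/(2*(-32)*(-372)/(119 + 268 + 476)) = 1/(2*(-32)*(-372)/863) = 1/(2*(-32)*(1/863)*(-372)) = 1/(23808/863) = 863/23808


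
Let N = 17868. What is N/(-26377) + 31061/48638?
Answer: -49767787/1282924526 ≈ -0.038792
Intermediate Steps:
N/(-26377) + 31061/48638 = 17868/(-26377) + 31061/48638 = 17868*(-1/26377) + 31061*(1/48638) = -17868/26377 + 31061/48638 = -49767787/1282924526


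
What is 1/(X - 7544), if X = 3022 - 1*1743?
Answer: -1/6265 ≈ -0.00015962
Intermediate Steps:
X = 1279 (X = 3022 - 1743 = 1279)
1/(X - 7544) = 1/(1279 - 7544) = 1/(-6265) = -1/6265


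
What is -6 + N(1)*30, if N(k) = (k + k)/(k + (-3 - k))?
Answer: -26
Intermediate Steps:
N(k) = -2*k/3 (N(k) = (2*k)/(-3) = (2*k)*(-⅓) = -2*k/3)
-6 + N(1)*30 = -6 - ⅔*1*30 = -6 - ⅔*30 = -6 - 20 = -26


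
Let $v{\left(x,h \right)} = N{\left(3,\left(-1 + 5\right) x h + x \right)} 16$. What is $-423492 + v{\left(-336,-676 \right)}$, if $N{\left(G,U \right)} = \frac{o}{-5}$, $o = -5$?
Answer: $-423476$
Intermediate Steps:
$N{\left(G,U \right)} = 1$ ($N{\left(G,U \right)} = - \frac{5}{-5} = \left(-5\right) \left(- \frac{1}{5}\right) = 1$)
$v{\left(x,h \right)} = 16$ ($v{\left(x,h \right)} = 1 \cdot 16 = 16$)
$-423492 + v{\left(-336,-676 \right)} = -423492 + 16 = -423476$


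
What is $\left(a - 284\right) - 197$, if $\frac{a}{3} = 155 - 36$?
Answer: $-124$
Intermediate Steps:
$a = 357$ ($a = 3 \left(155 - 36\right) = 3 \cdot 119 = 357$)
$\left(a - 284\right) - 197 = \left(357 - 284\right) - 197 = 73 - 197 = -124$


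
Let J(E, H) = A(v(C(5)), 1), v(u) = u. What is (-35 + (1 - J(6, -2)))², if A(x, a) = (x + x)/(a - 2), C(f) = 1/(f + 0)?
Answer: 28224/25 ≈ 1129.0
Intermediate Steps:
C(f) = 1/f
A(x, a) = 2*x/(-2 + a) (A(x, a) = (2*x)/(-2 + a) = 2*x/(-2 + a))
J(E, H) = -⅖ (J(E, H) = 2/(5*(-2 + 1)) = 2*(⅕)/(-1) = 2*(⅕)*(-1) = -⅖)
(-35 + (1 - J(6, -2)))² = (-35 + (1 - 1*(-⅖)))² = (-35 + (1 + ⅖))² = (-35 + 7/5)² = (-168/5)² = 28224/25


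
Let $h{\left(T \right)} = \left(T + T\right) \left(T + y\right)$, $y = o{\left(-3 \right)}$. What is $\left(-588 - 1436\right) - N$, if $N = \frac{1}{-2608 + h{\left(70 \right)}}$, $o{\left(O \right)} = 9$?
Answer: $- \frac{17106849}{8452} \approx -2024.0$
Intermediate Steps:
$y = 9$
$h{\left(T \right)} = 2 T \left(9 + T\right)$ ($h{\left(T \right)} = \left(T + T\right) \left(T + 9\right) = 2 T \left(9 + T\right)$)
$N = \frac{1}{8452}$ ($N = \frac{1}{-2608 + 2 \cdot 70 \left(9 + 70\right)} = \frac{1}{-2608 + 2 \cdot 70 \cdot 79} = \frac{1}{-2608 + 11060} = \frac{1}{8452} \approx 0.00011832$)
$\left(-588 - 1436\right) - N = \left(-588 - 1436\right) - \frac{1}{8452} = -2024 - \frac{1}{8452} = - \frac{17106849}{8452}$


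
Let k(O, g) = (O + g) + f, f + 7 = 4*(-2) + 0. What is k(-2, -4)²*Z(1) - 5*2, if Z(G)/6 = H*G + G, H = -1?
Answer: -10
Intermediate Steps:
f = -15 (f = -7 + (4*(-2) + 0) = -7 + (-8 + 0) = -7 - 8 = -15)
k(O, g) = -15 + O + g (k(O, g) = (O + g) - 15 = -15 + O + g)
Z(G) = 0 (Z(G) = 6*(-G + G) = 6*0 = 0)
k(-2, -4)²*Z(1) - 5*2 = (-15 - 2 - 4)²*0 - 5*2 = (-21)²*0 - 10 = 441*0 - 10 = 0 - 10 = -10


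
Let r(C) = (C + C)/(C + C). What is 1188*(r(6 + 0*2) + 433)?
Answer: 515592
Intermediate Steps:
r(C) = 1 (r(C) = (2*C)/((2*C)) = (2*C)*(1/(2*C)) = 1)
1188*(r(6 + 0*2) + 433) = 1188*(1 + 433) = 1188*434 = 515592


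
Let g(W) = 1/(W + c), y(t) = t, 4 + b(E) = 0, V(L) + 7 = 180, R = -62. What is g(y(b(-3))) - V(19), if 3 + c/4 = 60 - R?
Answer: -81655/472 ≈ -173.00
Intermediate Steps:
V(L) = 173 (V(L) = -7 + 180 = 173)
c = 476 (c = -12 + 4*(60 - 1*(-62)) = -12 + 4*(60 + 62) = -12 + 4*122 = -12 + 488 = 476)
b(E) = -4 (b(E) = -4 + 0 = -4)
g(W) = 1/(476 + W) (g(W) = 1/(W + 476) = 1/(476 + W))
g(y(b(-3))) - V(19) = 1/(476 - 4) - 1*173 = 1/472 - 173 = -81655/472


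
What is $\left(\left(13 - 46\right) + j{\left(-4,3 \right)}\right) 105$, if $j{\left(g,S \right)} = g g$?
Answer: $-1785$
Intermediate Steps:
$j{\left(g,S \right)} = g^{2}$
$\left(\left(13 - 46\right) + j{\left(-4,3 \right)}\right) 105 = \left(\left(13 - 46\right) + \left(-4\right)^{2}\right) 105 = \left(-33 + 16\right) 105 = \left(-17\right) 105 = -1785$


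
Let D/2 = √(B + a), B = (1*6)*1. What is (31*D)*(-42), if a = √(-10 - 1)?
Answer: -2604*√(6 + I*√11) ≈ -6602.0 - 1703.2*I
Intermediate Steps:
a = I*√11 (a = √(-11) = I*√11 ≈ 3.3166*I)
B = 6 (B = 6*1 = 6)
D = 2*√(6 + I*√11) ≈ 5.0706 + 1.3082*I
(31*D)*(-42) = (31*(2*√(6 + I*√11)))*(-42) = (62*√(6 + I*√11))*(-42) = -2604*√(6 + I*√11)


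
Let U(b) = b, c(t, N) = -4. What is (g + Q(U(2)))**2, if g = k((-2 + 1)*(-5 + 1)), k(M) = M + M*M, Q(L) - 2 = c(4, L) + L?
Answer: 400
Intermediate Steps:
Q(L) = -2 + L (Q(L) = 2 + (-4 + L) = -2 + L)
k(M) = M + M**2
g = 20 (g = ((-2 + 1)*(-5 + 1))*(1 + (-2 + 1)*(-5 + 1)) = (-1*(-4))*(1 - 1*(-4)) = 4*(1 + 4) = 4*5 = 20)
(g + Q(U(2)))**2 = (20 + (-2 + 2))**2 = (20 + 0)**2 = 20**2 = 400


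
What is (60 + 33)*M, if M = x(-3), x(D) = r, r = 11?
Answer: 1023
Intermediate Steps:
x(D) = 11
M = 11
(60 + 33)*M = (60 + 33)*11 = 93*11 = 1023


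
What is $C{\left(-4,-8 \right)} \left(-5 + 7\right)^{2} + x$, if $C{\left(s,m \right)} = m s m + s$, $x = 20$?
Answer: $-1020$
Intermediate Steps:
$C{\left(s,m \right)} = s + s m^{2}$ ($C{\left(s,m \right)} = s m^{2} + s = s + s m^{2}$)
$C{\left(-4,-8 \right)} \left(-5 + 7\right)^{2} + x = - 4 \left(1 + \left(-8\right)^{2}\right) \left(-5 + 7\right)^{2} + 20 = - 4 \left(1 + 64\right) 2^{2} + 20 = \left(-4\right) 65 \cdot 4 + 20 = \left(-260\right) 4 + 20 = -1040 + 20 = -1020$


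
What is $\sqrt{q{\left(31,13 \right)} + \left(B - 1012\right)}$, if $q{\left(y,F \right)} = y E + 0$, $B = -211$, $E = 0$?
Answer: $i \sqrt{1223} \approx 34.971 i$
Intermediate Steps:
$q{\left(y,F \right)} = 0$ ($q{\left(y,F \right)} = y 0 + 0 = 0 + 0 = 0$)
$\sqrt{q{\left(31,13 \right)} + \left(B - 1012\right)} = \sqrt{0 - 1223} = \sqrt{-1223} = i \sqrt{1223}$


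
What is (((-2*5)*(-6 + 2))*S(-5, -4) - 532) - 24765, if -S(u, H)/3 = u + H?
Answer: -24217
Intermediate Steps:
S(u, H) = -3*H - 3*u (S(u, H) = -3*(u + H) = -3*(H + u) = -3*H - 3*u)
(((-2*5)*(-6 + 2))*S(-5, -4) - 532) - 24765 = (((-2*5)*(-6 + 2))*(-3*(-4) - 3*(-5)) - 532) - 24765 = ((-10*(-4))*(12 + 15) - 532) - 24765 = (40*27 - 532) - 24765 = (1080 - 532) - 24765 = 548 - 24765 = -24217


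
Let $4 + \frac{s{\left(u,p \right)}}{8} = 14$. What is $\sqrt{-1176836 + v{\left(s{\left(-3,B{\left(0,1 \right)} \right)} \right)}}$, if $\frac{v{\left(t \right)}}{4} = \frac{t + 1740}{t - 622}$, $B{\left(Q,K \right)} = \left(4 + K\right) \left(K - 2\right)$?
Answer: $\frac{6 i \sqrt{2400805531}}{271} \approx 1084.8 i$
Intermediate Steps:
$B{\left(Q,K \right)} = \left(-2 + K\right) \left(4 + K\right)$ ($B{\left(Q,K \right)} = \left(4 + K\right) \left(-2 + K\right) = \left(-2 + K\right) \left(4 + K\right)$)
$s{\left(u,p \right)} = 80$ ($s{\left(u,p \right)} = -32 + 8 \cdot 14 = -32 + 112 = 80$)
$v{\left(t \right)} = \frac{4 \left(1740 + t\right)}{-622 + t}$ ($v{\left(t \right)} = 4 \frac{t + 1740}{t - 622} = 4 \frac{1740 + t}{-622 + t} = \frac{4 \left(1740 + t\right)}{-622 + t}$)
$\sqrt{-1176836 + v{\left(s{\left(-3,B{\left(0,1 \right)} \right)} \right)}} = \sqrt{-1176836 + \frac{4 \left(1740 + 80\right)}{-622 + 80}} = \sqrt{-1176836 + 4 \frac{1}{-542} \cdot 1820} = \sqrt{-1176836 + 4 \left(- \frac{1}{542}\right) 1820} = \sqrt{-1176836 - \frac{3640}{271}} = \sqrt{- \frac{318926196}{271}} = \frac{6 i \sqrt{2400805531}}{271}$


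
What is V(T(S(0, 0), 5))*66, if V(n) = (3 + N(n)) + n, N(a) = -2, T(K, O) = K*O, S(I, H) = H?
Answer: 66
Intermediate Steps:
V(n) = 1 + n (V(n) = (3 - 2) + n = 1 + n)
V(T(S(0, 0), 5))*66 = (1 + 0*5)*66 = (1 + 0)*66 = 1*66 = 66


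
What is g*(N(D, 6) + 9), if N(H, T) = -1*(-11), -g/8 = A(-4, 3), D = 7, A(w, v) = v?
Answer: -480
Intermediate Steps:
g = -24 (g = -8*3 = -24)
N(H, T) = 11
g*(N(D, 6) + 9) = -24*(11 + 9) = -24*20 = -480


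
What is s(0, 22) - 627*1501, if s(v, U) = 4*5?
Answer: -941107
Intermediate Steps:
s(v, U) = 20
s(0, 22) - 627*1501 = 20 - 627*1501 = 20 - 941127 = -941107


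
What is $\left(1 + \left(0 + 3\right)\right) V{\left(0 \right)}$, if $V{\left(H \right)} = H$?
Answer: $0$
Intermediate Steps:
$\left(1 + \left(0 + 3\right)\right) V{\left(0 \right)} = \left(1 + \left(0 + 3\right)\right) 0 = \left(1 + 3\right) 0 = 4 \cdot 0 = 0$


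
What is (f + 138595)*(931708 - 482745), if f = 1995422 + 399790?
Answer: 1137585592141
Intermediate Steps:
f = 2395212
(f + 138595)*(931708 - 482745) = (2395212 + 138595)*(931708 - 482745) = 2533807*448963 = 1137585592141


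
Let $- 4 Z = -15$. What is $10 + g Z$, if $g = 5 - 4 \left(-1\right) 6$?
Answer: $\frac{475}{4} \approx 118.75$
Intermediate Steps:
$Z = \frac{15}{4}$ ($Z = \left(- \frac{1}{4}\right) \left(-15\right) = \frac{15}{4} \approx 3.75$)
$g = 29$ ($g = 5 - \left(-4\right) 6 = 5 - -24 = 5 + 24 = 29$)
$10 + g Z = 10 + 29 \cdot \frac{15}{4} = 10 + \frac{435}{4} = \frac{475}{4}$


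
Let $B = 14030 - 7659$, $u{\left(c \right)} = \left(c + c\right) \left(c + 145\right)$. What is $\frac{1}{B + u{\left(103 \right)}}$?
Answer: $\frac{1}{57459} \approx 1.7404 \cdot 10^{-5}$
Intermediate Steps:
$u{\left(c \right)} = 2 c \left(145 + c\right)$
$B = 6371$ ($B = 14030 - 7659 = 6371$)
$\frac{1}{B + u{\left(103 \right)}} = \frac{1}{6371 + 2 \cdot 103 \left(145 + 103\right)} = \frac{1}{6371 + 2 \cdot 103 \cdot 248} = \frac{1}{6371 + 51088} = \frac{1}{57459}$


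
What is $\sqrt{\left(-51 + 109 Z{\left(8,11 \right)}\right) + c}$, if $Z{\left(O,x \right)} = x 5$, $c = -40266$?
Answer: $131 i \sqrt{2} \approx 185.26 i$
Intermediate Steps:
$Z{\left(O,x \right)} = 5 x$
$\sqrt{\left(-51 + 109 Z{\left(8,11 \right)}\right) + c} = \sqrt{\left(-51 + 109 \cdot 5 \cdot 11\right) - 40266} = \sqrt{\left(-51 + 109 \cdot 55\right) - 40266} = \sqrt{\left(-51 + 5995\right) - 40266} = \sqrt{5944 - 40266} = \sqrt{-34322} = 131 i \sqrt{2}$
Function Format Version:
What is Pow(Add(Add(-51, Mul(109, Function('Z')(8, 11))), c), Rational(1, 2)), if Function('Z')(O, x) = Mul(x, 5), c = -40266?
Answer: Mul(131, I, Pow(2, Rational(1, 2))) ≈ Mul(185.26, I)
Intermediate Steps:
Function('Z')(O, x) = Mul(5, x)
Pow(Add(Add(-51, Mul(109, Function('Z')(8, 11))), c), Rational(1, 2)) = Pow(Add(Add(-51, Mul(109, Mul(5, 11))), -40266), Rational(1, 2)) = Pow(Add(Add(-51, Mul(109, 55)), -40266), Rational(1, 2)) = Pow(Add(Add(-51, 5995), -40266), Rational(1, 2)) = Pow(Add(5944, -40266), Rational(1, 2)) = Pow(-34322, Rational(1, 2)) = Mul(131, I, Pow(2, Rational(1, 2)))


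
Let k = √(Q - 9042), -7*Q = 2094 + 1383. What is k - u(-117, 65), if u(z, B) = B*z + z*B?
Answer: 15210 + 3*I*√51933/7 ≈ 15210.0 + 97.666*I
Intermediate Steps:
Q = -3477/7 (Q = -(2094 + 1383)/7 = -⅐*3477 = -3477/7 ≈ -496.71)
k = 3*I*√51933/7 (k = √(-3477/7 - 9042) = √(-66771/7) = 3*I*√51933/7 ≈ 97.666*I)
u(z, B) = 2*B*z (u(z, B) = B*z + B*z = 2*B*z)
k - u(-117, 65) = 3*I*√51933/7 - 2*65*(-117) = 3*I*√51933/7 - 1*(-15210) = 3*I*√51933/7 + 15210 = 15210 + 3*I*√51933/7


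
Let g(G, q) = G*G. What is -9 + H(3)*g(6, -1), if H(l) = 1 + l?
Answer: 135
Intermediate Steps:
g(G, q) = G²
-9 + H(3)*g(6, -1) = -9 + (1 + 3)*6² = -9 + 4*36 = -9 + 144 = 135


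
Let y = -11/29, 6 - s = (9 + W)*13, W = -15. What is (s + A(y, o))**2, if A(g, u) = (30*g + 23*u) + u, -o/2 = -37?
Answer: 2874032100/841 ≈ 3.4174e+6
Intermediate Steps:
o = 74 (o = -2*(-37) = 74)
s = 84 (s = 6 - (9 - 15)*13 = 6 - (-6)*13 = 6 - 1*(-78) = 6 + 78 = 84)
y = -11/29 (y = -11*1/29 = -11/29 ≈ -0.37931)
A(g, u) = 24*u + 30*g (A(g, u) = (23*u + 30*g) + u = 24*u + 30*g)
(s + A(y, o))**2 = (84 + (24*74 + 30*(-11/29)))**2 = (84 + (1776 - 330/29))**2 = (84 + 51174/29)**2 = (53610/29)**2 = 2874032100/841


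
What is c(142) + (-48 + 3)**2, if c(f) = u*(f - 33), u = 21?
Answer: 4314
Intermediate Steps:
c(f) = -693 + 21*f (c(f) = 21*(f - 33) = 21*(-33 + f) = -693 + 21*f)
c(142) + (-48 + 3)**2 = (-693 + 21*142) + (-48 + 3)**2 = (-693 + 2982) + (-45)**2 = 2289 + 2025 = 4314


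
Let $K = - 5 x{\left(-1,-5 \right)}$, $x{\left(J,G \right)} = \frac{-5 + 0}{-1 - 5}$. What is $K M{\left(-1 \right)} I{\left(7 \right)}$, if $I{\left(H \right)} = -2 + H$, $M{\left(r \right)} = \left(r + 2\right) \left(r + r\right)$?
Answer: $\frac{125}{3} \approx 41.667$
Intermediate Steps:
$M{\left(r \right)} = 2 r \left(2 + r\right)$ ($M{\left(r \right)} = \left(2 + r\right) 2 r = 2 r \left(2 + r\right)$)
$x{\left(J,G \right)} = \frac{5}{6}$ ($x{\left(J,G \right)} = - \frac{5}{-6} = \left(-5\right) \left(- \frac{1}{6}\right) = \frac{5}{6}$)
$K = - \frac{25}{6}$ ($K = \left(-5\right) \frac{5}{6} = - \frac{25}{6} \approx -4.1667$)
$K M{\left(-1 \right)} I{\left(7 \right)} = - \frac{25 \cdot 2 \left(-1\right) \left(2 - 1\right)}{6} \left(-2 + 7\right) = - \frac{25 \cdot 2 \left(-1\right) 1}{6} \cdot 5 = \left(- \frac{25}{6}\right) \left(-2\right) 5 = \frac{25}{3} \cdot 5 = \frac{125}{3}$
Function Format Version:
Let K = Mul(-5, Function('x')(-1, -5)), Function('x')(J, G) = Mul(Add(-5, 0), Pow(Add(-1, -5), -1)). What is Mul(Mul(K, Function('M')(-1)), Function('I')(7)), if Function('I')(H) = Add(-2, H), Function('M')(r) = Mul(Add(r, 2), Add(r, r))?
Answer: Rational(125, 3) ≈ 41.667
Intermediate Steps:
Function('M')(r) = Mul(2, r, Add(2, r)) (Function('M')(r) = Mul(Add(2, r), Mul(2, r)) = Mul(2, r, Add(2, r)))
Function('x')(J, G) = Rational(5, 6) (Function('x')(J, G) = Mul(-5, Pow(-6, -1)) = Mul(-5, Rational(-1, 6)) = Rational(5, 6))
K = Rational(-25, 6) (K = Mul(-5, Rational(5, 6)) = Rational(-25, 6) ≈ -4.1667)
Mul(Mul(K, Function('M')(-1)), Function('I')(7)) = Mul(Mul(Rational(-25, 6), Mul(2, -1, Add(2, -1))), Add(-2, 7)) = Mul(Mul(Rational(-25, 6), Mul(2, -1, 1)), 5) = Mul(Mul(Rational(-25, 6), -2), 5) = Mul(Rational(25, 3), 5) = Rational(125, 3)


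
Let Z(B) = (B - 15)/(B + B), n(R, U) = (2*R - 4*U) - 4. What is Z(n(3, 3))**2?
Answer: 25/16 ≈ 1.5625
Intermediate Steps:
n(R, U) = -4 - 4*U + 2*R (n(R, U) = (-4*U + 2*R) - 4 = -4 - 4*U + 2*R)
Z(B) = (-15 + B)/(2*B) (Z(B) = (-15 + B)/((2*B)) = (-15 + B)*(1/(2*B)) = (-15 + B)/(2*B))
Z(n(3, 3))**2 = ((-15 + (-4 - 4*3 + 2*3))/(2*(-4 - 4*3 + 2*3)))**2 = ((-15 + (-4 - 12 + 6))/(2*(-4 - 12 + 6)))**2 = ((1/2)*(-15 - 10)/(-10))**2 = ((1/2)*(-1/10)*(-25))**2 = (5/4)**2 = 25/16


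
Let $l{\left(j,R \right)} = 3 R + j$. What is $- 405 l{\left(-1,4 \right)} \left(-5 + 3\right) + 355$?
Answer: $9265$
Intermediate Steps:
$l{\left(j,R \right)} = j + 3 R$
$- 405 l{\left(-1,4 \right)} \left(-5 + 3\right) + 355 = - 405 \left(-1 + 3 \cdot 4\right) \left(-5 + 3\right) + 355 = - 405 \left(-1 + 12\right) \left(-2\right) + 355 = - 405 \cdot 11 \left(-2\right) + 355 = \left(-405\right) \left(-22\right) + 355 = 8910 + 355 = 9265$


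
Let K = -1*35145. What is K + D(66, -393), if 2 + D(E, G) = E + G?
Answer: -35474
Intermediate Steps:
D(E, G) = -2 + E + G (D(E, G) = -2 + (E + G) = -2 + E + G)
K = -35145
K + D(66, -393) = -35145 + (-2 + 66 - 393) = -35145 - 329 = -35474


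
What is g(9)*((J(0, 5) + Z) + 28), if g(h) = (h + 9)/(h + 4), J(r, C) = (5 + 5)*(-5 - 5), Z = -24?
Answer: -1728/13 ≈ -132.92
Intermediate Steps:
J(r, C) = -100 (J(r, C) = 10*(-10) = -100)
g(h) = (9 + h)/(4 + h)
g(9)*((J(0, 5) + Z) + 28) = ((9 + 9)/(4 + 9))*((-100 - 24) + 28) = (18/13)*(-124 + 28) = ((1/13)*18)*(-96) = (18/13)*(-96) = -1728/13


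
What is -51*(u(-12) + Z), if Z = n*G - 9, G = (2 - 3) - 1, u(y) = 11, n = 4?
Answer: 306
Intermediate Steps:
G = -2 (G = -1 - 1 = -2)
Z = -17 (Z = 4*(-2) - 9 = -8 - 9 = -17)
-51*(u(-12) + Z) = -51*(11 - 17) = -51*(-6) = 306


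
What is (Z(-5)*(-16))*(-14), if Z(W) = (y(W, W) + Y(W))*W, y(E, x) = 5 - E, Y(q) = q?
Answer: -5600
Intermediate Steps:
Z(W) = 5*W (Z(W) = ((5 - W) + W)*W = 5*W)
(Z(-5)*(-16))*(-14) = ((5*(-5))*(-16))*(-14) = -25*(-16)*(-14) = 400*(-14) = -5600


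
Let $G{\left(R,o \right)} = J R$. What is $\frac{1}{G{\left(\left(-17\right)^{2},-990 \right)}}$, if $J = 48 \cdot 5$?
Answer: $\frac{1}{69360} \approx 1.4418 \cdot 10^{-5}$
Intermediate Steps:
$J = 240$
$G{\left(R,o \right)} = 240 R$
$\frac{1}{G{\left(\left(-17\right)^{2},-990 \right)}} = \frac{1}{240 \left(-17\right)^{2}} = \frac{1}{240 \cdot 289} = \frac{1}{69360}$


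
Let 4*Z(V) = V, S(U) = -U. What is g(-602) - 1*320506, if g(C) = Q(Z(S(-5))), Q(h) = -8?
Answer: -320514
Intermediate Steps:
Z(V) = V/4
g(C) = -8
g(-602) - 1*320506 = -8 - 1*320506 = -8 - 320506 = -320514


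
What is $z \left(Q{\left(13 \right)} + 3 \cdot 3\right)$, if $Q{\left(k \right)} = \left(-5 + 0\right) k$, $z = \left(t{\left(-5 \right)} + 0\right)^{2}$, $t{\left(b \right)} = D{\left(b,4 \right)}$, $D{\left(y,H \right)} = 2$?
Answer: $-224$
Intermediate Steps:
$t{\left(b \right)} = 2$
$z = 4$ ($z = \left(2 + 0\right)^{2} = 2^{2} = 4$)
$Q{\left(k \right)} = - 5 k$
$z \left(Q{\left(13 \right)} + 3 \cdot 3\right) = 4 \left(\left(-5\right) 13 + 3 \cdot 3\right) = 4 \left(-65 + 9\right) = 4 \left(-56\right) = -224$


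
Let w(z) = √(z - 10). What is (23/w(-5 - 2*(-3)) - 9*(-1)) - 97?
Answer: -88 - 23*I/3 ≈ -88.0 - 7.6667*I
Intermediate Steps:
w(z) = √(-10 + z)
(23/w(-5 - 2*(-3)) - 9*(-1)) - 97 = (23/(√(-10 + (-5 - 2*(-3)))) - 9*(-1)) - 97 = (23/(√(-10 + (-5 + 6))) + 9) - 97 = (23/(√(-10 + 1)) + 9) - 97 = (23/(√(-9)) + 9) - 97 = (23/((3*I)) + 9) - 97 = (23*(-I/3) + 9) - 97 = (-23*I/3 + 9) - 97 = (9 - 23*I/3) - 97 = -88 - 23*I/3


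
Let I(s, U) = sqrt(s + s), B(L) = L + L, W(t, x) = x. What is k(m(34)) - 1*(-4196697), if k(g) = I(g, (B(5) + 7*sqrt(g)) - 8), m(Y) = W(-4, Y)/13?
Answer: 4196697 + 2*sqrt(221)/13 ≈ 4.1967e+6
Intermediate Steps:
B(L) = 2*L
m(Y) = Y/13
I(s, U) = sqrt(2)*sqrt(s) (I(s, U) = sqrt(2*s) = sqrt(2)*sqrt(s))
k(g) = sqrt(2)*sqrt(g)
k(m(34)) - 1*(-4196697) = sqrt(2)*sqrt((1/13)*34) - 1*(-4196697) = sqrt(2)*sqrt(34/13) + 4196697 = sqrt(2)*(sqrt(442)/13) + 4196697 = 2*sqrt(221)/13 + 4196697 = 4196697 + 2*sqrt(221)/13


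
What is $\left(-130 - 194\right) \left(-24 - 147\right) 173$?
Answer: $9584892$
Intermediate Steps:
$\left(-130 - 194\right) \left(-24 - 147\right) 173 = \left(-324\right) \left(-171\right) 173 = 55404 \cdot 173 = 9584892$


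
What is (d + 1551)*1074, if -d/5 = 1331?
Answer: -5481696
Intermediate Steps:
d = -6655 (d = -5*1331 = -6655)
(d + 1551)*1074 = (-6655 + 1551)*1074 = -5104*1074 = -5481696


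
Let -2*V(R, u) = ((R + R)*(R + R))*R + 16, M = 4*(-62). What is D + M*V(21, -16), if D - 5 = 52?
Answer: 4595497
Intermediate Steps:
M = -248
D = 57 (D = 5 + 52 = 57)
V(R, u) = -8 - 2*R³ (V(R, u) = -(((R + R)*(R + R))*R + 16)/2 = -(((2*R)*(2*R))*R + 16)/2 = -((4*R²)*R + 16)/2 = -(4*R³ + 16)/2 = -(16 + 4*R³)/2 = -8 - 2*R³)
D + M*V(21, -16) = 57 - 248*(-8 - 2*21³) = 57 - 248*(-8 - 2*9261) = 57 - 248*(-8 - 18522) = 57 - 248*(-18530) = 57 + 4595440 = 4595497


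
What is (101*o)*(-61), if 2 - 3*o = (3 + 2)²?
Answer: 141703/3 ≈ 47234.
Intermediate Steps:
o = -23/3 (o = ⅔ - (3 + 2)²/3 = ⅔ - ⅓*5² = ⅔ - ⅓*25 = ⅔ - 25/3 = -23/3 ≈ -7.6667)
(101*o)*(-61) = (101*(-23/3))*(-61) = -2323/3*(-61) = 141703/3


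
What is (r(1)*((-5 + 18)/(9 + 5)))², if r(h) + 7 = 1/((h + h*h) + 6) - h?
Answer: 13689/256 ≈ 53.473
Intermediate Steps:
r(h) = -7 + 1/(6 + h + h²) - h (r(h) = -7 + (1/((h + h*h) + 6) - h) = -7 + (1/((h + h²) + 6) - h) = -7 + (1/(6 + h + h²) - h) = -7 + 1/(6 + h + h²) - h)
(r(1)*((-5 + 18)/(9 + 5)))² = (((-41 - 1*1³ - 13*1 - 8*1²)/(6 + 1 + 1²))*((-5 + 18)/(9 + 5)))² = (((-41 - 1*1 - 13 - 8*1)/(6 + 1 + 1))*(13/14))² = (((-41 - 1 - 13 - 8)/8)*(13*(1/14)))² = (((⅛)*(-63))*(13/14))² = (-63/8*13/14)² = (-117/16)² = 13689/256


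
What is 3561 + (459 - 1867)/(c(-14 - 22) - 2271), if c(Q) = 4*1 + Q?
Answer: 8202391/2303 ≈ 3561.6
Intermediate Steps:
c(Q) = 4 + Q
3561 + (459 - 1867)/(c(-14 - 22) - 2271) = 3561 + (459 - 1867)/((4 + (-14 - 22)) - 2271) = 3561 - 1408/((4 - 36) - 2271) = 3561 - 1408/(-32 - 2271) = 3561 - 1408/(-2303) = 3561 - 1408*(-1/2303) = 3561 + 1408/2303 = 8202391/2303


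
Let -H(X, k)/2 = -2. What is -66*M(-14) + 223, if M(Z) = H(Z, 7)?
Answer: -41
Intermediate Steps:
H(X, k) = 4 (H(X, k) = -2*(-2) = 4)
M(Z) = 4
-66*M(-14) + 223 = -66*4 + 223 = -264 + 223 = -41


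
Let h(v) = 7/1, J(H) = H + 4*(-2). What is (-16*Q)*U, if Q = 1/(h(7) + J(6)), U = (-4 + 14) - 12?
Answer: 32/5 ≈ 6.4000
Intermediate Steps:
J(H) = -8 + H (J(H) = H - 8 = -8 + H)
h(v) = 7 (h(v) = 7*1 = 7)
U = -2 (U = 10 - 12 = -2)
Q = 1/5 (Q = 1/(7 + (-8 + 6)) = 1/(7 - 2) = 1/5 ≈ 0.20000)
(-16*Q)*U = -16*1/5*(-2) = -16/5*(-2) = 32/5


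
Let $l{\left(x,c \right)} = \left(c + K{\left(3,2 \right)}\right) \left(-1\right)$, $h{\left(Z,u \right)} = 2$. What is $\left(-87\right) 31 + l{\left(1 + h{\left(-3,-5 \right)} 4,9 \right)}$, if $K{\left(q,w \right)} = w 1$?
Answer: $-2708$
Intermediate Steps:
$K{\left(q,w \right)} = w$
$l{\left(x,c \right)} = -2 - c$ ($l{\left(x,c \right)} = \left(c + 2\right) \left(-1\right) = \left(2 + c\right) \left(-1\right) = -2 - c$)
$\left(-87\right) 31 + l{\left(1 + h{\left(-3,-5 \right)} 4,9 \right)} = \left(-87\right) 31 - 11 = -2697 - 11 = -2708$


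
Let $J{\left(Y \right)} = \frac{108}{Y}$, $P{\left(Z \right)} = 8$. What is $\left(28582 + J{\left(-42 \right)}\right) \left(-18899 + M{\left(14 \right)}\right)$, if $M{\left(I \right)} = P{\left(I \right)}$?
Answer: $- \frac{3779257896}{7} \approx -5.3989 \cdot 10^{8}$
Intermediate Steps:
$M{\left(I \right)} = 8$
$\left(28582 + J{\left(-42 \right)}\right) \left(-18899 + M{\left(14 \right)}\right) = \left(28582 + \frac{108}{-42}\right) \left(-18899 + 8\right) = \left(28582 + 108 \left(- \frac{1}{42}\right)\right) \left(-18891\right) = \left(28582 - \frac{18}{7}\right) \left(-18891\right) = \frac{200056}{7} \left(-18891\right) = - \frac{3779257896}{7}$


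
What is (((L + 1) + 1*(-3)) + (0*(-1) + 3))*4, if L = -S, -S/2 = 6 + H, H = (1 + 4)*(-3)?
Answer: -68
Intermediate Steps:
H = -15 (H = 5*(-3) = -15)
S = 18 (S = -2*(6 - 15) = -2*(-9) = 18)
L = -18 (L = -1*18 = -18)
(((L + 1) + 1*(-3)) + (0*(-1) + 3))*4 = (((-18 + 1) + 1*(-3)) + (0*(-1) + 3))*4 = ((-17 - 3) + (0 + 3))*4 = (-20 + 3)*4 = -17*4 = -68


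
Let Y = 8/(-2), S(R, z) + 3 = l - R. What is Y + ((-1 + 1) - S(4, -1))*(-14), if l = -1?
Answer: -116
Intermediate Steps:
S(R, z) = -4 - R (S(R, z) = -3 + (-1 - R) = -4 - R)
Y = -4 (Y = 8*(-½) = -4)
Y + ((-1 + 1) - S(4, -1))*(-14) = -4 + ((-1 + 1) - (-4 - 1*4))*(-14) = -4 + (0 - (-4 - 4))*(-14) = -4 + (0 - 1*(-8))*(-14) = -4 + (0 + 8)*(-14) = -4 + 8*(-14) = -4 - 112 = -116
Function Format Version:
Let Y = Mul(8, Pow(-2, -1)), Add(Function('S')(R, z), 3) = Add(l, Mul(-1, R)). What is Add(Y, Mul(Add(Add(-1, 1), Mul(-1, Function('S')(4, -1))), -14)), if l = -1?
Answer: -116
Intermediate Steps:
Function('S')(R, z) = Add(-4, Mul(-1, R)) (Function('S')(R, z) = Add(-3, Add(-1, Mul(-1, R))) = Add(-4, Mul(-1, R)))
Y = -4 (Y = Mul(8, Rational(-1, 2)) = -4)
Add(Y, Mul(Add(Add(-1, 1), Mul(-1, Function('S')(4, -1))), -14)) = Add(-4, Mul(Add(Add(-1, 1), Mul(-1, Add(-4, Mul(-1, 4)))), -14)) = Add(-4, Mul(Add(0, Mul(-1, Add(-4, -4))), -14)) = Add(-4, Mul(Add(0, Mul(-1, -8)), -14)) = Add(-4, Mul(Add(0, 8), -14)) = Add(-4, Mul(8, -14)) = Add(-4, -112) = -116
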